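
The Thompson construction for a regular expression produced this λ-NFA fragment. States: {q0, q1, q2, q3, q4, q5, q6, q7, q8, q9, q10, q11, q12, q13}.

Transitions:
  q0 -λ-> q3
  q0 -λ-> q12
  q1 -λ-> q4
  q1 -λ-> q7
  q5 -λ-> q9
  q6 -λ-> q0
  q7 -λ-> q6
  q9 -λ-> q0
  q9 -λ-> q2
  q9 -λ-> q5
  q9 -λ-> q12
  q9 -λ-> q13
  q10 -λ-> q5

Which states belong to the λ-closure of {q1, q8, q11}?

Start with {q1, q8, q11}.
From q1 via λ: add q4, q7.
From q7 via λ: add q6.
From q6 via λ: add q0.
From q0 via λ: add q3, q12.
No new states can be added; the closed set is {q0, q1, q3, q4, q6, q7, q8, q11, q12}.

{q0, q1, q3, q4, q6, q7, q8, q11, q12}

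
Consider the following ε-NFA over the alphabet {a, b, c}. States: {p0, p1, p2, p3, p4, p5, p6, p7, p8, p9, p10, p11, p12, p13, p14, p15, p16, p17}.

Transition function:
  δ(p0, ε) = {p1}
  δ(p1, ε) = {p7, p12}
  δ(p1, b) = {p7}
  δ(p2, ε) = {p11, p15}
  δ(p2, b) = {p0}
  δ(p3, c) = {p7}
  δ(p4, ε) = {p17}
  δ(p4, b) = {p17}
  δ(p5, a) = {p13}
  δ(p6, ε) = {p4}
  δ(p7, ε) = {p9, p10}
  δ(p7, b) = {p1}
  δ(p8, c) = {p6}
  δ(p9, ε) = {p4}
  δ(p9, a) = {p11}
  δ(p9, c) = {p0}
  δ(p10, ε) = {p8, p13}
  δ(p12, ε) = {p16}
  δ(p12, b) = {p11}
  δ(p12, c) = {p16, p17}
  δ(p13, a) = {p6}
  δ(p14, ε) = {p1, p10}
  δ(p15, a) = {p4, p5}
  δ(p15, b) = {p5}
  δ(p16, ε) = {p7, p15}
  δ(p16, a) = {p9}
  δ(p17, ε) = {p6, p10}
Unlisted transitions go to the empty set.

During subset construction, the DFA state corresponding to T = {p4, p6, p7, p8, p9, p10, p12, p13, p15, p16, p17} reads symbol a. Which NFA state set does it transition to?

p9 on a → {p11}.
p13 on a → {p6}.
p15 on a → {p4, p5}.
p16 on a → {p9}.
No a-transition from p4, p6, p7, p8, p10, p12, p17.
Union after reading a: {p4, p5, p6, p9, p11}.
Now take the ε-closure:
From p4 via ε: add p17.
From p17 via ε: add p10.
From p10 via ε: add p8, p13.
No new states can be added; the closed set is {p4, p5, p6, p8, p9, p10, p11, p13, p17}.

{p4, p5, p6, p8, p9, p10, p11, p13, p17}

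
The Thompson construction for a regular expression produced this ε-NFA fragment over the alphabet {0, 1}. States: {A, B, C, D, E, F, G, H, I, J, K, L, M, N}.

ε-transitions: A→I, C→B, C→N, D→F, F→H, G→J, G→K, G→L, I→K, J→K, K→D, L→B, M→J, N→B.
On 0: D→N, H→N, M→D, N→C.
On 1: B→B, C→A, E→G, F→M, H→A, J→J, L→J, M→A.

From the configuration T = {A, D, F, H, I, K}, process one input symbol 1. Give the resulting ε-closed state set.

F on 1 → {M}.
H on 1 → {A}.
No 1-transition from A, D, I, K.
Union after reading 1: {A, M}.
Now take the ε-closure:
From A via ε: add I.
From M via ε: add J.
From I via ε: add K.
From K via ε: add D.
From D via ε: add F.
From F via ε: add H.
No new states can be added; the closed set is {A, D, F, H, I, J, K, M}.

{A, D, F, H, I, J, K, M}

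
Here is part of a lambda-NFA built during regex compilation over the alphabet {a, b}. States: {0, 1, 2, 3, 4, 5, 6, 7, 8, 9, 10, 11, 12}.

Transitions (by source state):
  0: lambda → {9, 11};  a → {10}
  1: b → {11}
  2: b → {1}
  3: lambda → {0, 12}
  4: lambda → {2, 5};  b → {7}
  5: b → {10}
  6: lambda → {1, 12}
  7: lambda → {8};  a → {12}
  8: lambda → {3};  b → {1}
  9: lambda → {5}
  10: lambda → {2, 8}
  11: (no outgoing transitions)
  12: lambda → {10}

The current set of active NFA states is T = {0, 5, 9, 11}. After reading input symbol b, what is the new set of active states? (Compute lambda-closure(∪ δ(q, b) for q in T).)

5 on b → {10}.
No b-transition from 0, 9, 11.
Union after reading b: {10}.
Now take the lambda-closure:
From 10 via lambda: add 2, 8.
From 8 via lambda: add 3.
From 3 via lambda: add 0, 12.
From 0 via lambda: add 9, 11.
From 9 via lambda: add 5.
No new states can be added; the closed set is {0, 2, 3, 5, 8, 9, 10, 11, 12}.

{0, 2, 3, 5, 8, 9, 10, 11, 12}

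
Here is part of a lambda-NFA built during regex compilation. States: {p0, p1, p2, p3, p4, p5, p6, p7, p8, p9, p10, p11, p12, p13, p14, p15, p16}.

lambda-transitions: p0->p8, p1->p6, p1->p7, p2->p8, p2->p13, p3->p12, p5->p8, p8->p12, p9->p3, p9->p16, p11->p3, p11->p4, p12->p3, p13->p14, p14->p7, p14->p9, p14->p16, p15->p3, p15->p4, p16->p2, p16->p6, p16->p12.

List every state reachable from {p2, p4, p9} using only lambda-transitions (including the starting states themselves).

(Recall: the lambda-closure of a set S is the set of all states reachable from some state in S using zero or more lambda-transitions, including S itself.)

{p2, p3, p4, p6, p7, p8, p9, p12, p13, p14, p16}

Start with {p2, p4, p9}.
From p2 via lambda: add p8, p13.
From p9 via lambda: add p3, p16.
From p3 via lambda: add p12.
From p13 via lambda: add p14.
From p16 via lambda: add p6.
From p14 via lambda: add p7.
No new states can be added; the closed set is {p2, p3, p4, p6, p7, p8, p9, p12, p13, p14, p16}.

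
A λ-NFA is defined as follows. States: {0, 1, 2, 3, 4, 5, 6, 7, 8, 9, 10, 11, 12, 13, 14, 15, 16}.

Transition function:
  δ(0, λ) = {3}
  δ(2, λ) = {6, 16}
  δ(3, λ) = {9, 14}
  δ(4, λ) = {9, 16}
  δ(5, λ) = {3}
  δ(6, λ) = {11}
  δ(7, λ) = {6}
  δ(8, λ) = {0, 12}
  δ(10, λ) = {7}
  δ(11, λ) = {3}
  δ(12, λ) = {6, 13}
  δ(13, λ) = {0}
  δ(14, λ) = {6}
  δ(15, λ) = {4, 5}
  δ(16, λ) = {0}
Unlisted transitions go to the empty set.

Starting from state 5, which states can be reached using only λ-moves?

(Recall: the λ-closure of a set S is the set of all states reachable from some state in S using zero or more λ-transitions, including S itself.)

Start with {5}.
From 5 via λ: add 3.
From 3 via λ: add 9, 14.
From 14 via λ: add 6.
From 6 via λ: add 11.
No new states can be added; the closed set is {3, 5, 6, 9, 11, 14}.

{3, 5, 6, 9, 11, 14}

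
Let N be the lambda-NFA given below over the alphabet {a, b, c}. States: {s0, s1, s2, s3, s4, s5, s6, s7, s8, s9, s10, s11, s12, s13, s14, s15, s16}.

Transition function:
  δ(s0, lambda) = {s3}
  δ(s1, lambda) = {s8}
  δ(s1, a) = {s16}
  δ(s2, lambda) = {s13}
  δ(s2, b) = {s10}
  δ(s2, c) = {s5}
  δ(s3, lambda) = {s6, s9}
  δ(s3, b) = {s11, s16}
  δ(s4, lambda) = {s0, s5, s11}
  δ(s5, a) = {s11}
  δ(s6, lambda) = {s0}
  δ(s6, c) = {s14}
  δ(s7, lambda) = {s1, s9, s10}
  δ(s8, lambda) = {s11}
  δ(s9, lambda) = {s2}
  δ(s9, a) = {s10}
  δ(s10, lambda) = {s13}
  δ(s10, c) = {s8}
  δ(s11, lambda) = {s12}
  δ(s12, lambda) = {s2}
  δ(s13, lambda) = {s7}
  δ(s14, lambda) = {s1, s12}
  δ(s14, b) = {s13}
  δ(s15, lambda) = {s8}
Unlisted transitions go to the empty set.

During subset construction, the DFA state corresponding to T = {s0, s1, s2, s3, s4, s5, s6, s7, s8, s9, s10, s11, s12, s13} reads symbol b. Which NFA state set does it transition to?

{s1, s2, s7, s8, s9, s10, s11, s12, s13, s16}

s2 on b → {s10}.
s3 on b → {s11, s16}.
No b-transition from s0, s1, s4, s5, s6, s7, s8, s9, s10, s11, s12, s13.
Union after reading b: {s10, s11, s16}.
Now take the lambda-closure:
From s10 via lambda: add s13.
From s11 via lambda: add s12.
From s12 via lambda: add s2.
From s13 via lambda: add s7.
From s7 via lambda: add s1, s9.
From s1 via lambda: add s8.
No new states can be added; the closed set is {s1, s2, s7, s8, s9, s10, s11, s12, s13, s16}.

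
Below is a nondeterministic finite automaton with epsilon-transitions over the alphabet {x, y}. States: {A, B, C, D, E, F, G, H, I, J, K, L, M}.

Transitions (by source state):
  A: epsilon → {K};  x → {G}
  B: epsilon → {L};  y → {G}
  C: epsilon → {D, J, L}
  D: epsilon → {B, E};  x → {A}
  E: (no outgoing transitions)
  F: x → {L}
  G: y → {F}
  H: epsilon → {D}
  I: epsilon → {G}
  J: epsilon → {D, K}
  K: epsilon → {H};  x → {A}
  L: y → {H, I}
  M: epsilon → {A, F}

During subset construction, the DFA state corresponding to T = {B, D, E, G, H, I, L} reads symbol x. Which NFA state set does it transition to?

D on x → {A}.
No x-transition from B, E, G, H, I, L.
Union after reading x: {A}.
Now take the epsilon-closure:
From A via epsilon: add K.
From K via epsilon: add H.
From H via epsilon: add D.
From D via epsilon: add B, E.
From B via epsilon: add L.
No new states can be added; the closed set is {A, B, D, E, H, K, L}.

{A, B, D, E, H, K, L}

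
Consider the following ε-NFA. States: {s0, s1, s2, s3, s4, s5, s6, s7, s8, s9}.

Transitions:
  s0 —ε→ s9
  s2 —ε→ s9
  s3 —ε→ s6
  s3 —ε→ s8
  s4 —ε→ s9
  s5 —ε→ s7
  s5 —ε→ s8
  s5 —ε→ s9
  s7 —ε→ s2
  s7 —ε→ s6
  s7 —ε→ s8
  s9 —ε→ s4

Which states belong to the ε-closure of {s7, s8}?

Start with {s7, s8}.
From s7 via ε: add s2, s6.
From s2 via ε: add s9.
From s9 via ε: add s4.
No new states can be added; the closed set is {s2, s4, s6, s7, s8, s9}.

{s2, s4, s6, s7, s8, s9}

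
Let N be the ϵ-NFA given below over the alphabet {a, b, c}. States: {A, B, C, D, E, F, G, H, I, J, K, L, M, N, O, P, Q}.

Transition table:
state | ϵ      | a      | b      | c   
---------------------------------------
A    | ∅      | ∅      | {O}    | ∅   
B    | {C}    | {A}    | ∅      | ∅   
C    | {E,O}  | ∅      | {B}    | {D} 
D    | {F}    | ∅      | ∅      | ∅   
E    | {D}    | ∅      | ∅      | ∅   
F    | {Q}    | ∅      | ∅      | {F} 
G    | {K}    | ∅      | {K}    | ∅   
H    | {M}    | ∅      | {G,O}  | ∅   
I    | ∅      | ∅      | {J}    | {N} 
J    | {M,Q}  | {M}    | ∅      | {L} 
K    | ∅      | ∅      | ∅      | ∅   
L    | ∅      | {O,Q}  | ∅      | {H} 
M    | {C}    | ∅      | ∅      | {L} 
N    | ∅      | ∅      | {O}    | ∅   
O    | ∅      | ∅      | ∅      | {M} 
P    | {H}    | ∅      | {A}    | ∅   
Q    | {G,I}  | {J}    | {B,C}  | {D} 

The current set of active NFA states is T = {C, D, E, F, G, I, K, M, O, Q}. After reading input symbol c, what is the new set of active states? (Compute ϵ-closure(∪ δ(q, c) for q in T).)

C on c → {D}.
F on c → {F}.
I on c → {N}.
M on c → {L}.
O on c → {M}.
Q on c → {D}.
No c-transition from D, E, G, K.
Union after reading c: {D, F, L, M, N}.
Now take the ϵ-closure:
From F via ϵ: add Q.
From M via ϵ: add C.
From C via ϵ: add E, O.
From Q via ϵ: add G, I.
From G via ϵ: add K.
No new states can be added; the closed set is {C, D, E, F, G, I, K, L, M, N, O, Q}.

{C, D, E, F, G, I, K, L, M, N, O, Q}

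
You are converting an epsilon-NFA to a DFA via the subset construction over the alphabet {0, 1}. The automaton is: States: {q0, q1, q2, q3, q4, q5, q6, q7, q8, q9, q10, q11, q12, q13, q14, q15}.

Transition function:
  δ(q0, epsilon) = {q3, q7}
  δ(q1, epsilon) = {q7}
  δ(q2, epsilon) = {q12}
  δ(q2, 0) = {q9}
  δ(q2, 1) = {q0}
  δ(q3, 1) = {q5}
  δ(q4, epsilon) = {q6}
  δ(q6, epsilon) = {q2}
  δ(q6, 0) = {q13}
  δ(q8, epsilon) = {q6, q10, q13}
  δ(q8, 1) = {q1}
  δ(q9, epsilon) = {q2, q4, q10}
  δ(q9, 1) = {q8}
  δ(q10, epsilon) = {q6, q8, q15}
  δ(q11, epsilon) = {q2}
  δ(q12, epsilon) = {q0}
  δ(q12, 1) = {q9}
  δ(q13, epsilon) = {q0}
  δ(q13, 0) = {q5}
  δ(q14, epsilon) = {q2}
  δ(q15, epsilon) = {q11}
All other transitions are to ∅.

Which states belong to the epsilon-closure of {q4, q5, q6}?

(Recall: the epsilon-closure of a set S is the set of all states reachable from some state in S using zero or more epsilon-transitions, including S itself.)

{q0, q2, q3, q4, q5, q6, q7, q12}

Start with {q4, q5, q6}.
From q6 via epsilon: add q2.
From q2 via epsilon: add q12.
From q12 via epsilon: add q0.
From q0 via epsilon: add q3, q7.
No new states can be added; the closed set is {q0, q2, q3, q4, q5, q6, q7, q12}.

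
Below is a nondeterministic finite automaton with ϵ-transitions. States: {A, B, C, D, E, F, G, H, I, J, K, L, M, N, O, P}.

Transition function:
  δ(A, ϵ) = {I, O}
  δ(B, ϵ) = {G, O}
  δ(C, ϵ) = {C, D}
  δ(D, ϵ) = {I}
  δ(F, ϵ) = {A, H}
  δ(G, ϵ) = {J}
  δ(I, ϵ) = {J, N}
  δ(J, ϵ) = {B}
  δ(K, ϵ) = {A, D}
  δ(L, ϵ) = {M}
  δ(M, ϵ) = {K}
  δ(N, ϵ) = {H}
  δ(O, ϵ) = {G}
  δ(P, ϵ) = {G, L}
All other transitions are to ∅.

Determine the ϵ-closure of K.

Start with {K}.
From K via ϵ: add A, D.
From A via ϵ: add I, O.
From I via ϵ: add J, N.
From O via ϵ: add G.
From J via ϵ: add B.
From N via ϵ: add H.
No new states can be added; the closed set is {A, B, D, G, H, I, J, K, N, O}.

{A, B, D, G, H, I, J, K, N, O}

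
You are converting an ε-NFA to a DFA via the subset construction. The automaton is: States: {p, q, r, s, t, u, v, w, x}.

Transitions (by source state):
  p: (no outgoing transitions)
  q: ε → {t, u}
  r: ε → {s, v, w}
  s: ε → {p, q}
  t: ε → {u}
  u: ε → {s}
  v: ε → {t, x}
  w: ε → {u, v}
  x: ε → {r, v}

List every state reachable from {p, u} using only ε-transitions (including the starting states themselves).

Start with {p, u}.
From u via ε: add s.
From s via ε: add q.
From q via ε: add t.
No new states can be added; the closed set is {p, q, s, t, u}.

{p, q, s, t, u}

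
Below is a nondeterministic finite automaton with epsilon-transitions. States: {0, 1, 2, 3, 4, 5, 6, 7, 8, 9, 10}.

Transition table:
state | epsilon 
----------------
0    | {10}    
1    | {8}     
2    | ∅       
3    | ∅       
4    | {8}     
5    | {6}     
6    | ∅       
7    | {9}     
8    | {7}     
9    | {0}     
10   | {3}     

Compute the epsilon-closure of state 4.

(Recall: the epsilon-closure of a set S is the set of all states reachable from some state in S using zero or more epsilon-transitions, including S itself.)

Start with {4}.
From 4 via epsilon: add 8.
From 8 via epsilon: add 7.
From 7 via epsilon: add 9.
From 9 via epsilon: add 0.
From 0 via epsilon: add 10.
From 10 via epsilon: add 3.
No new states can be added; the closed set is {0, 3, 4, 7, 8, 9, 10}.

{0, 3, 4, 7, 8, 9, 10}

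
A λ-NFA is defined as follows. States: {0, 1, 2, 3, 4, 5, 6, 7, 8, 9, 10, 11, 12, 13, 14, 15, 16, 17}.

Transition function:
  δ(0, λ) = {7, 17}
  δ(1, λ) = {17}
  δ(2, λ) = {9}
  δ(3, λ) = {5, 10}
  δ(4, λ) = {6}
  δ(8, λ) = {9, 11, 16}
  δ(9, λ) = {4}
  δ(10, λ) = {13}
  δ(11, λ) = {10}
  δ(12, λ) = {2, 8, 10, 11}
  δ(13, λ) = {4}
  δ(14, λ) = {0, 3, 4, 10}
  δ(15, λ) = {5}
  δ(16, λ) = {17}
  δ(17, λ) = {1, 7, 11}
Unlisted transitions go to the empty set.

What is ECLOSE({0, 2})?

Start with {0, 2}.
From 0 via λ: add 7, 17.
From 2 via λ: add 9.
From 9 via λ: add 4.
From 17 via λ: add 1, 11.
From 4 via λ: add 6.
From 11 via λ: add 10.
From 10 via λ: add 13.
No new states can be added; the closed set is {0, 1, 2, 4, 6, 7, 9, 10, 11, 13, 17}.

{0, 1, 2, 4, 6, 7, 9, 10, 11, 13, 17}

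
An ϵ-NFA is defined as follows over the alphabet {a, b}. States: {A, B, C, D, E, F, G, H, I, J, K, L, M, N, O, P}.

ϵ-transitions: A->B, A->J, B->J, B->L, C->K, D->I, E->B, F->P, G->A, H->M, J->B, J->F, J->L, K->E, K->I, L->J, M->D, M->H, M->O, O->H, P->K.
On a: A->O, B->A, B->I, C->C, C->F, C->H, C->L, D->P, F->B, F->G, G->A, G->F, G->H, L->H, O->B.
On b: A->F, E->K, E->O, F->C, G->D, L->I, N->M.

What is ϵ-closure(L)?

Start with {L}.
From L via ϵ: add J.
From J via ϵ: add B, F.
From F via ϵ: add P.
From P via ϵ: add K.
From K via ϵ: add E, I.
No new states can be added; the closed set is {B, E, F, I, J, K, L, P}.

{B, E, F, I, J, K, L, P}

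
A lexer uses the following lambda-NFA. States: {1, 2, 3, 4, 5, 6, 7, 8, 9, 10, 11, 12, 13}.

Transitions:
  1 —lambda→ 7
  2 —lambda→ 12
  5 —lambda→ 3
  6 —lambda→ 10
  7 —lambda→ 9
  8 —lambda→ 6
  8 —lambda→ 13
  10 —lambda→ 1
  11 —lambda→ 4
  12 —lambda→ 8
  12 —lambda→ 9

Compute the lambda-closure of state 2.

{1, 2, 6, 7, 8, 9, 10, 12, 13}

Start with {2}.
From 2 via lambda: add 12.
From 12 via lambda: add 8, 9.
From 8 via lambda: add 6, 13.
From 6 via lambda: add 10.
From 10 via lambda: add 1.
From 1 via lambda: add 7.
No new states can be added; the closed set is {1, 2, 6, 7, 8, 9, 10, 12, 13}.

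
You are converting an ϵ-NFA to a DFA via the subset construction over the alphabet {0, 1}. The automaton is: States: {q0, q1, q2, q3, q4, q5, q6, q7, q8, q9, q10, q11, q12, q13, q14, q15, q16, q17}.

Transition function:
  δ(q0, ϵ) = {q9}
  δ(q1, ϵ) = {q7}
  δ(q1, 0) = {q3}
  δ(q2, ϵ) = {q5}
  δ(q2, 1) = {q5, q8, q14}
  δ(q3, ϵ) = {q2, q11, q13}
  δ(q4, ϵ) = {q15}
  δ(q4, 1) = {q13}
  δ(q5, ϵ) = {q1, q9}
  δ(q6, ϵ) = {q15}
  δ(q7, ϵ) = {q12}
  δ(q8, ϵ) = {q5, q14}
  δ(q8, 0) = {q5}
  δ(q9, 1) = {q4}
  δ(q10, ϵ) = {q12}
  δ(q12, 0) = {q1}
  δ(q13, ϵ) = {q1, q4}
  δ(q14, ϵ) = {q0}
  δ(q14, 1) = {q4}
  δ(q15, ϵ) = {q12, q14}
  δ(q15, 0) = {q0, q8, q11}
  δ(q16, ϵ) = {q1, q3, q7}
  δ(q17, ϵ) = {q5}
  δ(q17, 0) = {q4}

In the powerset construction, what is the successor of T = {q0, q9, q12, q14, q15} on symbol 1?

q9 on 1 → {q4}.
q14 on 1 → {q4}.
No 1-transition from q0, q12, q15.
Union after reading 1: {q4}.
Now take the ϵ-closure:
From q4 via ϵ: add q15.
From q15 via ϵ: add q12, q14.
From q14 via ϵ: add q0.
From q0 via ϵ: add q9.
No new states can be added; the closed set is {q0, q4, q9, q12, q14, q15}.

{q0, q4, q9, q12, q14, q15}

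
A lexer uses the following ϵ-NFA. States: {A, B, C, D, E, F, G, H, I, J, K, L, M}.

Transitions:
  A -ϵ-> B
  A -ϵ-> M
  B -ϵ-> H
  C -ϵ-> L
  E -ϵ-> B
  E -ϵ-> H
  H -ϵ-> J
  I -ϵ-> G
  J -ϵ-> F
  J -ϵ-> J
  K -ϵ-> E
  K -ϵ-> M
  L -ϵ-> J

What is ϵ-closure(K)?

{B, E, F, H, J, K, M}

Start with {K}.
From K via ϵ: add E, M.
From E via ϵ: add B, H.
From H via ϵ: add J.
From J via ϵ: add F.
No new states can be added; the closed set is {B, E, F, H, J, K, M}.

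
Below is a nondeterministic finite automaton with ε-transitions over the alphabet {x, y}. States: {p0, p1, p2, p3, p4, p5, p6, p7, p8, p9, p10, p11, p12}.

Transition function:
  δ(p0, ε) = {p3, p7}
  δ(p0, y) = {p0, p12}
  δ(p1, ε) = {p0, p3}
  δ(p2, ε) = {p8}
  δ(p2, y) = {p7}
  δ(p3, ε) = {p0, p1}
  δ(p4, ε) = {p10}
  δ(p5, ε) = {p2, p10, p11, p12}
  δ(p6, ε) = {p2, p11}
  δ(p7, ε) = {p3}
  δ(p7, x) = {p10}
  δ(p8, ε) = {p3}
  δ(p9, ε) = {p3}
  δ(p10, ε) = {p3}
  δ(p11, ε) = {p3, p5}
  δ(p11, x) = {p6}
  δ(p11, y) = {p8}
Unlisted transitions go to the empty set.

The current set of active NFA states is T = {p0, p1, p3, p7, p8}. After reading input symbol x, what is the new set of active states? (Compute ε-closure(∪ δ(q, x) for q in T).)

p7 on x → {p10}.
No x-transition from p0, p1, p3, p8.
Union after reading x: {p10}.
Now take the ε-closure:
From p10 via ε: add p3.
From p3 via ε: add p0, p1.
From p0 via ε: add p7.
No new states can be added; the closed set is {p0, p1, p3, p7, p10}.

{p0, p1, p3, p7, p10}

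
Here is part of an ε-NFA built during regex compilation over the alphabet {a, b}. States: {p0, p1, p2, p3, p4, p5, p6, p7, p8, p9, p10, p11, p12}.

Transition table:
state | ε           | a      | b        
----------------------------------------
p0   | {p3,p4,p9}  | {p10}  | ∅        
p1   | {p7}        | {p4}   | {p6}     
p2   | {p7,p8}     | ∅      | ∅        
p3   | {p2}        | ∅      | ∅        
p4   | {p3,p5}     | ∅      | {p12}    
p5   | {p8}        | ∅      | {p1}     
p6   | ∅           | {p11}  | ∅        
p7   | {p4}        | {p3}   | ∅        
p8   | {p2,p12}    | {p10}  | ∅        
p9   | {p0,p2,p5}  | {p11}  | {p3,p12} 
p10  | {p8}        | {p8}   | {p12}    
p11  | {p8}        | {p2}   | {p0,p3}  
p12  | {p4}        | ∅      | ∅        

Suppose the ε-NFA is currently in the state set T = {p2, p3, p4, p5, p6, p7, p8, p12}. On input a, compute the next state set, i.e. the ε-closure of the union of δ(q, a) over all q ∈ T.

p6 on a → {p11}.
p7 on a → {p3}.
p8 on a → {p10}.
No a-transition from p2, p3, p4, p5, p12.
Union after reading a: {p3, p10, p11}.
Now take the ε-closure:
From p3 via ε: add p2.
From p10 via ε: add p8.
From p2 via ε: add p7.
From p8 via ε: add p12.
From p7 via ε: add p4.
From p4 via ε: add p5.
No new states can be added; the closed set is {p2, p3, p4, p5, p7, p8, p10, p11, p12}.

{p2, p3, p4, p5, p7, p8, p10, p11, p12}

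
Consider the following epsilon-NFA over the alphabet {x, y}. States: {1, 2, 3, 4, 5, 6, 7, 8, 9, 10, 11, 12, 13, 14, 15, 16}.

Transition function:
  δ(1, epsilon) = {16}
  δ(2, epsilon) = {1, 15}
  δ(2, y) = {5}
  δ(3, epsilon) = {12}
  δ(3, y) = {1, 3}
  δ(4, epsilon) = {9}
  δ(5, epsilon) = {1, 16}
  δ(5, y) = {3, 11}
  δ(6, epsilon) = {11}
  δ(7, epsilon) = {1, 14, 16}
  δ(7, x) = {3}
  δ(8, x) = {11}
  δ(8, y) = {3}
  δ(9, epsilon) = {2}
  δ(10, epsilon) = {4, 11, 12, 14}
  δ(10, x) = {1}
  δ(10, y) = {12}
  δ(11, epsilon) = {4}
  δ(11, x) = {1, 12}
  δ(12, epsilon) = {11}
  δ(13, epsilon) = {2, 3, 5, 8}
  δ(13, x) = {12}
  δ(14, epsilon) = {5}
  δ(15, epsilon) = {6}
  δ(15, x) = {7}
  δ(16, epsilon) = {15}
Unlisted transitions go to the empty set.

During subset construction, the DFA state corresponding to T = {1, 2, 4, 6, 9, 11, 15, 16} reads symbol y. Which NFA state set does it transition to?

{1, 2, 4, 5, 6, 9, 11, 15, 16}

2 on y → {5}.
No y-transition from 1, 4, 6, 9, 11, 15, 16.
Union after reading y: {5}.
Now take the epsilon-closure:
From 5 via epsilon: add 1, 16.
From 16 via epsilon: add 15.
From 15 via epsilon: add 6.
From 6 via epsilon: add 11.
From 11 via epsilon: add 4.
From 4 via epsilon: add 9.
From 9 via epsilon: add 2.
No new states can be added; the closed set is {1, 2, 4, 5, 6, 9, 11, 15, 16}.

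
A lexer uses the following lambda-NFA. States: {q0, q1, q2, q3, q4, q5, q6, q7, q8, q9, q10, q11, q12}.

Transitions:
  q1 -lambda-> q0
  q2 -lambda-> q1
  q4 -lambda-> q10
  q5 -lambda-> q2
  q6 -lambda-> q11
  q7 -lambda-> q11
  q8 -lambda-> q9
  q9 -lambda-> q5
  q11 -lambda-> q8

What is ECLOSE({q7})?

Start with {q7}.
From q7 via lambda: add q11.
From q11 via lambda: add q8.
From q8 via lambda: add q9.
From q9 via lambda: add q5.
From q5 via lambda: add q2.
From q2 via lambda: add q1.
From q1 via lambda: add q0.
No new states can be added; the closed set is {q0, q1, q2, q5, q7, q8, q9, q11}.

{q0, q1, q2, q5, q7, q8, q9, q11}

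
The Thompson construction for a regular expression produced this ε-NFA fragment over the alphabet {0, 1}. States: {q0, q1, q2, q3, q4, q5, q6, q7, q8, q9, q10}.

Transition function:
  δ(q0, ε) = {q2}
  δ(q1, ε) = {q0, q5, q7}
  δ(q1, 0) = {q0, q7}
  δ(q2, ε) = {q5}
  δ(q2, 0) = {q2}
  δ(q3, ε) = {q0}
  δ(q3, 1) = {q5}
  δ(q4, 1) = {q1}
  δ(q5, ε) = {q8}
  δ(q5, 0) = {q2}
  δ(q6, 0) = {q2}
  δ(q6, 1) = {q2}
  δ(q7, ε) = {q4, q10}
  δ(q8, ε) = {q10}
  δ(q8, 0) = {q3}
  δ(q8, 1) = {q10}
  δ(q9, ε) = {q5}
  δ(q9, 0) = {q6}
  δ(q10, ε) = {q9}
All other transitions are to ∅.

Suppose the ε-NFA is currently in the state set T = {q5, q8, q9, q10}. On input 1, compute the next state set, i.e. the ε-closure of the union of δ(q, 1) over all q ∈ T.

{q5, q8, q9, q10}

q8 on 1 → {q10}.
No 1-transition from q5, q9, q10.
Union after reading 1: {q10}.
Now take the ε-closure:
From q10 via ε: add q9.
From q9 via ε: add q5.
From q5 via ε: add q8.
No new states can be added; the closed set is {q5, q8, q9, q10}.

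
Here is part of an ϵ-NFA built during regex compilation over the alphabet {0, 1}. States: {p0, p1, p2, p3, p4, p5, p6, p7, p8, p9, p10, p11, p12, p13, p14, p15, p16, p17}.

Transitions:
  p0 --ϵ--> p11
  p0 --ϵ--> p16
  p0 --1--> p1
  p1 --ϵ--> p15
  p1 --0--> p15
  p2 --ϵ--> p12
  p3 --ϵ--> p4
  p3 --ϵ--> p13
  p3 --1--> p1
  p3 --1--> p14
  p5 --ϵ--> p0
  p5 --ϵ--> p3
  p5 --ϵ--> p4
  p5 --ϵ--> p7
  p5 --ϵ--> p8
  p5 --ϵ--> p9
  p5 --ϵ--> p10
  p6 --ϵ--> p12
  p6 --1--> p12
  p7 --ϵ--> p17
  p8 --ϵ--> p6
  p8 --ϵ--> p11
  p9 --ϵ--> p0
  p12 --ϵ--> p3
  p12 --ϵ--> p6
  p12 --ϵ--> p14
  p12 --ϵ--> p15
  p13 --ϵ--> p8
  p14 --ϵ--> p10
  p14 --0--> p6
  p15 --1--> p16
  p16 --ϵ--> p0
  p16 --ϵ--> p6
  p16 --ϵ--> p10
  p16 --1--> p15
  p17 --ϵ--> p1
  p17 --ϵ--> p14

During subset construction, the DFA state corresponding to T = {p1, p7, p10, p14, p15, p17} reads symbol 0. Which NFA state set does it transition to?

{p3, p4, p6, p8, p10, p11, p12, p13, p14, p15}

p1 on 0 → {p15}.
p14 on 0 → {p6}.
No 0-transition from p7, p10, p15, p17.
Union after reading 0: {p6, p15}.
Now take the ϵ-closure:
From p6 via ϵ: add p12.
From p12 via ϵ: add p3, p14.
From p3 via ϵ: add p4, p13.
From p14 via ϵ: add p10.
From p13 via ϵ: add p8.
From p8 via ϵ: add p11.
No new states can be added; the closed set is {p3, p4, p6, p8, p10, p11, p12, p13, p14, p15}.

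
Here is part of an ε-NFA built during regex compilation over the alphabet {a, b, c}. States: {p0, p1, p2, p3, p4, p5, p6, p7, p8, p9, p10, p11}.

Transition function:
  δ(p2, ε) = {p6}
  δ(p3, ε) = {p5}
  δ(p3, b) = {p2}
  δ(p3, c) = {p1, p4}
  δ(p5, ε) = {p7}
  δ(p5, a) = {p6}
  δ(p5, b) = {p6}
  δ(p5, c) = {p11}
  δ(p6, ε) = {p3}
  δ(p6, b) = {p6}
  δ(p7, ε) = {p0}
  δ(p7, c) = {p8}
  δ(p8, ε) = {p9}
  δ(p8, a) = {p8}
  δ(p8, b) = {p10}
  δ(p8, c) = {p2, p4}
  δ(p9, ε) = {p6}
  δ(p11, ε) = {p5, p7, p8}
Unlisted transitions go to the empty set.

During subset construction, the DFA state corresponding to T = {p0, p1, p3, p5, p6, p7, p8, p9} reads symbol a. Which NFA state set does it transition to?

p5 on a → {p6}.
p8 on a → {p8}.
No a-transition from p0, p1, p3, p6, p7, p9.
Union after reading a: {p6, p8}.
Now take the ε-closure:
From p6 via ε: add p3.
From p8 via ε: add p9.
From p3 via ε: add p5.
From p5 via ε: add p7.
From p7 via ε: add p0.
No new states can be added; the closed set is {p0, p3, p5, p6, p7, p8, p9}.

{p0, p3, p5, p6, p7, p8, p9}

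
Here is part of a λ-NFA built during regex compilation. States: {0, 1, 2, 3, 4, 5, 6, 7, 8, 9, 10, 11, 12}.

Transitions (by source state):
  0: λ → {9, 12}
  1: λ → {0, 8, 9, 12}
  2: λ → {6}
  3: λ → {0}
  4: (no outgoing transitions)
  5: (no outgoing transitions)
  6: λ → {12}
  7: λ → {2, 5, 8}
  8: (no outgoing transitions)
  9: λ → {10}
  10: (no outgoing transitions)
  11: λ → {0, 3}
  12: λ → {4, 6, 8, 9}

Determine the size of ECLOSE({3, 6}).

Start with {3, 6}.
From 3 via λ: add 0.
From 6 via λ: add 12.
From 0 via λ: add 9.
From 12 via λ: add 4, 8.
From 9 via λ: add 10.
λ-closure = {0, 3, 4, 6, 8, 9, 10, 12}, which has 8 states.

8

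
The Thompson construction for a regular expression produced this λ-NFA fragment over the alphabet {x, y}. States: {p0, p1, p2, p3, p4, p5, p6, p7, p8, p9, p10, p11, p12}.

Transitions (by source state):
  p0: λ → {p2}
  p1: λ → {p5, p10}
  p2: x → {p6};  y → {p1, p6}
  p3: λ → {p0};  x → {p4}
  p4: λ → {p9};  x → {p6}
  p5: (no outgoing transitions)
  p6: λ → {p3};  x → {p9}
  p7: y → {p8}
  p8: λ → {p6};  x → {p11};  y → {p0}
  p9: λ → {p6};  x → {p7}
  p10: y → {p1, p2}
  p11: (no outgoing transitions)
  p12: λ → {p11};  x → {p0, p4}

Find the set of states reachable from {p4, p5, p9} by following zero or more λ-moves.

Start with {p4, p5, p9}.
From p9 via λ: add p6.
From p6 via λ: add p3.
From p3 via λ: add p0.
From p0 via λ: add p2.
No new states can be added; the closed set is {p0, p2, p3, p4, p5, p6, p9}.

{p0, p2, p3, p4, p5, p6, p9}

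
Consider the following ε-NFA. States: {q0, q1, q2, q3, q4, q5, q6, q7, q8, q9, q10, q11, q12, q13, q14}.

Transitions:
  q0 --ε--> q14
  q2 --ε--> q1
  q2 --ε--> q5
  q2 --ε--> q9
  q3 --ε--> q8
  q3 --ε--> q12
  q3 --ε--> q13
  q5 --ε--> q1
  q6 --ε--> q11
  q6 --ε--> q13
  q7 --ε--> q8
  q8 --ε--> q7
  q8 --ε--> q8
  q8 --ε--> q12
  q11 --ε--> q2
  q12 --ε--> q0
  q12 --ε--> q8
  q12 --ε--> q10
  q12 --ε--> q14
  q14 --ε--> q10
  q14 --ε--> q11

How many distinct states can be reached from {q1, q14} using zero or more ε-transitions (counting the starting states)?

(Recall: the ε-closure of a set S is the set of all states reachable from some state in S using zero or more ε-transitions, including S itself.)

7

Start with {q1, q14}.
From q14 via ε: add q10, q11.
From q11 via ε: add q2.
From q2 via ε: add q5, q9.
ε-closure = {q1, q2, q5, q9, q10, q11, q14}, which has 7 states.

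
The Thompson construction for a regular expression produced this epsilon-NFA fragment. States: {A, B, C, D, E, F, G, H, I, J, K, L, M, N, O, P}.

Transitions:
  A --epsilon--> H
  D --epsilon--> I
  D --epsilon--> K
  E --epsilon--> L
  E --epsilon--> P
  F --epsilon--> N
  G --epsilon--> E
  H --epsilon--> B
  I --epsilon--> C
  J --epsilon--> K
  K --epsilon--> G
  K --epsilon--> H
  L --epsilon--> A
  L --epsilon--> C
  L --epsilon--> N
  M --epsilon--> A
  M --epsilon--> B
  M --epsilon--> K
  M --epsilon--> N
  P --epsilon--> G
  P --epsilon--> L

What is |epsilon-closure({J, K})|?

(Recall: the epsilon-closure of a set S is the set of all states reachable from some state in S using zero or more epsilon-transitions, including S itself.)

Start with {J, K}.
From K via epsilon: add G, H.
From G via epsilon: add E.
From H via epsilon: add B.
From E via epsilon: add L, P.
From L via epsilon: add A, C, N.
epsilon-closure = {A, B, C, E, G, H, J, K, L, N, P}, which has 11 states.

11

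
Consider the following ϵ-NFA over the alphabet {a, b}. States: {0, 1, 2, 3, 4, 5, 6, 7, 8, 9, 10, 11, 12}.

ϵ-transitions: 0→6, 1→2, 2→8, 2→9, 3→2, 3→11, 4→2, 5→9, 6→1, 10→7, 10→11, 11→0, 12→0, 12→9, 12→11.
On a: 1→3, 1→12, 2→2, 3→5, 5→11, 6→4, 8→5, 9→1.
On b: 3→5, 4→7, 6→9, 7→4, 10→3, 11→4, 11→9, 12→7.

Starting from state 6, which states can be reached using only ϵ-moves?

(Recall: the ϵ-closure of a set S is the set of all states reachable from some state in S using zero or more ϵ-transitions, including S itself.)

Start with {6}.
From 6 via ϵ: add 1.
From 1 via ϵ: add 2.
From 2 via ϵ: add 8, 9.
No new states can be added; the closed set is {1, 2, 6, 8, 9}.

{1, 2, 6, 8, 9}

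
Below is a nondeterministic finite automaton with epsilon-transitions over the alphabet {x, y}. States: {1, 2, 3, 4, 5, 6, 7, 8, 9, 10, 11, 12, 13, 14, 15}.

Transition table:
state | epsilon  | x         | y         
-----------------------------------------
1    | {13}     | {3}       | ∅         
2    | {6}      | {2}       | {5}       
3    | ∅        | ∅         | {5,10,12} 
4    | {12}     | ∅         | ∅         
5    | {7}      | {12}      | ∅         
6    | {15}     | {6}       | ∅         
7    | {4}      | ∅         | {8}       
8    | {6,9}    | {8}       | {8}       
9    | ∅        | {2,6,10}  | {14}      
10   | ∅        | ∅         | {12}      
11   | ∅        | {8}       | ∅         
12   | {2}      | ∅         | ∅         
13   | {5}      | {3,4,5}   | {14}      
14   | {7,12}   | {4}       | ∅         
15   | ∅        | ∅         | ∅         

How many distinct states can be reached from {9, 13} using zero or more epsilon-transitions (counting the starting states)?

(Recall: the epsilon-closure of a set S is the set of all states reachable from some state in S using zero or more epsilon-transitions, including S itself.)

9

Start with {9, 13}.
From 13 via epsilon: add 5.
From 5 via epsilon: add 7.
From 7 via epsilon: add 4.
From 4 via epsilon: add 12.
From 12 via epsilon: add 2.
From 2 via epsilon: add 6.
From 6 via epsilon: add 15.
epsilon-closure = {2, 4, 5, 6, 7, 9, 12, 13, 15}, which has 9 states.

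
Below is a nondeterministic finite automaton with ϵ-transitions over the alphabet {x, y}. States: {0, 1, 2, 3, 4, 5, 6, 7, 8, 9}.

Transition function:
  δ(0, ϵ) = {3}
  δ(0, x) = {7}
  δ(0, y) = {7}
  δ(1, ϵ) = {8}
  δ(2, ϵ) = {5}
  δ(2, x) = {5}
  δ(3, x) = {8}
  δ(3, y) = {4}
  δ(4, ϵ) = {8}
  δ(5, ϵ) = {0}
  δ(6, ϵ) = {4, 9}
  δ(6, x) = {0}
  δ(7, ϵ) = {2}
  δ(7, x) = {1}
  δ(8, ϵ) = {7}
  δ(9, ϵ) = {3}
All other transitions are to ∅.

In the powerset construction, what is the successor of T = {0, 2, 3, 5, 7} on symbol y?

{0, 2, 3, 4, 5, 7, 8}

0 on y → {7}.
3 on y → {4}.
No y-transition from 2, 5, 7.
Union after reading y: {4, 7}.
Now take the ϵ-closure:
From 4 via ϵ: add 8.
From 7 via ϵ: add 2.
From 2 via ϵ: add 5.
From 5 via ϵ: add 0.
From 0 via ϵ: add 3.
No new states can be added; the closed set is {0, 2, 3, 4, 5, 7, 8}.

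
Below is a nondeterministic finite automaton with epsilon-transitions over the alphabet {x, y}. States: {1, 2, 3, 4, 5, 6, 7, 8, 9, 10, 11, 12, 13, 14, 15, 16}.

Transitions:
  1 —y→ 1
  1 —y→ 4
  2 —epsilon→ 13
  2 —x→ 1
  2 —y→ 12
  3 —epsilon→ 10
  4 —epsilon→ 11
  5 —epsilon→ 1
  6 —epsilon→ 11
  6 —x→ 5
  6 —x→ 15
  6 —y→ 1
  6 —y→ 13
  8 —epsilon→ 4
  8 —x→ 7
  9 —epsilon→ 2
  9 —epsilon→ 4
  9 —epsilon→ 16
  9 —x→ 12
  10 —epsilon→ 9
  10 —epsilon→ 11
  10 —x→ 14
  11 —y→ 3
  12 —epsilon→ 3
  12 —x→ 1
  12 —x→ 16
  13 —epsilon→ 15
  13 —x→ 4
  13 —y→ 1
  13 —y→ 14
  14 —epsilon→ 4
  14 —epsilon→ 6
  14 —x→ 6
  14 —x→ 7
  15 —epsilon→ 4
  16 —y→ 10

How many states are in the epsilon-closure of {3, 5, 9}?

11

Start with {3, 5, 9}.
From 3 via epsilon: add 10.
From 5 via epsilon: add 1.
From 9 via epsilon: add 2, 4, 16.
From 2 via epsilon: add 13.
From 4 via epsilon: add 11.
From 13 via epsilon: add 15.
epsilon-closure = {1, 2, 3, 4, 5, 9, 10, 11, 13, 15, 16}, which has 11 states.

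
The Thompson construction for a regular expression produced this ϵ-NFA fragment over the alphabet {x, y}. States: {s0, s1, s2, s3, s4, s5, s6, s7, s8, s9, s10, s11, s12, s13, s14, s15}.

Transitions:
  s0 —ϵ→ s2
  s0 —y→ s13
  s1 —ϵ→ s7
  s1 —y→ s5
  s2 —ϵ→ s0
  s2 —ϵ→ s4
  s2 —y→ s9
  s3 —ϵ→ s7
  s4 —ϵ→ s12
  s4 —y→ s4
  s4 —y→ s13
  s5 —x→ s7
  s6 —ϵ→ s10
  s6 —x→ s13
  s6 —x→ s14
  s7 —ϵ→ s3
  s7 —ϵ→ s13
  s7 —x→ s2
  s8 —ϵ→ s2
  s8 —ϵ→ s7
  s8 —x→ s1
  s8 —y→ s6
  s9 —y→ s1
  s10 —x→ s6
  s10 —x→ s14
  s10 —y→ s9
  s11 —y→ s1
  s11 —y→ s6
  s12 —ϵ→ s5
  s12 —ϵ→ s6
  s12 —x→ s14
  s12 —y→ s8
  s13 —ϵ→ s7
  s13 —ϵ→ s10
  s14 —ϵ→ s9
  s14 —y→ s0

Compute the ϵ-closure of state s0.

{s0, s2, s4, s5, s6, s10, s12}

Start with {s0}.
From s0 via ϵ: add s2.
From s2 via ϵ: add s4.
From s4 via ϵ: add s12.
From s12 via ϵ: add s5, s6.
From s6 via ϵ: add s10.
No new states can be added; the closed set is {s0, s2, s4, s5, s6, s10, s12}.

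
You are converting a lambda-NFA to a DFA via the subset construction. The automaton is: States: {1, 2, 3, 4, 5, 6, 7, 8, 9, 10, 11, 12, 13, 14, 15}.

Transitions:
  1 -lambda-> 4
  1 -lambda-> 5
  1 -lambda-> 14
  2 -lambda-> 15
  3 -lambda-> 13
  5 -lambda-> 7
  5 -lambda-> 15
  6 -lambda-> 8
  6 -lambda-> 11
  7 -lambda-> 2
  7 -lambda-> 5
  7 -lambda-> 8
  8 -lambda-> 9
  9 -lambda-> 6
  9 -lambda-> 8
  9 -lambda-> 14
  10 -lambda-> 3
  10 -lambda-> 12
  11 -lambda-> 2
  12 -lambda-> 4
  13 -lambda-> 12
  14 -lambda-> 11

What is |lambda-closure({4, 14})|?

5

Start with {4, 14}.
From 14 via lambda: add 11.
From 11 via lambda: add 2.
From 2 via lambda: add 15.
lambda-closure = {2, 4, 11, 14, 15}, which has 5 states.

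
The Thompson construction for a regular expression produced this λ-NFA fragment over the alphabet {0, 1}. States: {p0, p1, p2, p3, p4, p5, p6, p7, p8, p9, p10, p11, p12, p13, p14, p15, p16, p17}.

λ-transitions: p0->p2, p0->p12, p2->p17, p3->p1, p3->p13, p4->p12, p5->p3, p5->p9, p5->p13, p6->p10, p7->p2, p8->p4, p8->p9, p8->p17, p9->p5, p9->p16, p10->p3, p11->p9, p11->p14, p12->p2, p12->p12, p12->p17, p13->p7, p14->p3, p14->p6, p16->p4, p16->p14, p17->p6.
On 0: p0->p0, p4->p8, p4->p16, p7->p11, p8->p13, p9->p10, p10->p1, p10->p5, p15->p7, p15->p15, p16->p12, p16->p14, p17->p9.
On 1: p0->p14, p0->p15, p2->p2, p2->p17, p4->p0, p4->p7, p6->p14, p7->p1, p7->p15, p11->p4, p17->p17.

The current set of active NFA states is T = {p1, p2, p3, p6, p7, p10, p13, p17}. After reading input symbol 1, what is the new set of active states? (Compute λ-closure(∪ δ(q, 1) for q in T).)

{p1, p2, p3, p6, p7, p10, p13, p14, p15, p17}

p2 on 1 → {p2, p17}.
p6 on 1 → {p14}.
p7 on 1 → {p1, p15}.
p17 on 1 → {p17}.
No 1-transition from p1, p3, p10, p13.
Union after reading 1: {p1, p2, p14, p15, p17}.
Now take the λ-closure:
From p14 via λ: add p3, p6.
From p3 via λ: add p13.
From p6 via λ: add p10.
From p13 via λ: add p7.
No new states can be added; the closed set is {p1, p2, p3, p6, p7, p10, p13, p14, p15, p17}.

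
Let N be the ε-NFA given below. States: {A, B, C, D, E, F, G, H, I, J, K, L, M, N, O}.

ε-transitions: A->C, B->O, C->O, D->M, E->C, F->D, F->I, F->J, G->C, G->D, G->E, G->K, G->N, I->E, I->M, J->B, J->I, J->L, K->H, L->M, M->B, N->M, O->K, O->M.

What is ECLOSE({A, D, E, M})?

{A, B, C, D, E, H, K, M, O}

Start with {A, D, E, M}.
From A via ε: add C.
From M via ε: add B.
From B via ε: add O.
From O via ε: add K.
From K via ε: add H.
No new states can be added; the closed set is {A, B, C, D, E, H, K, M, O}.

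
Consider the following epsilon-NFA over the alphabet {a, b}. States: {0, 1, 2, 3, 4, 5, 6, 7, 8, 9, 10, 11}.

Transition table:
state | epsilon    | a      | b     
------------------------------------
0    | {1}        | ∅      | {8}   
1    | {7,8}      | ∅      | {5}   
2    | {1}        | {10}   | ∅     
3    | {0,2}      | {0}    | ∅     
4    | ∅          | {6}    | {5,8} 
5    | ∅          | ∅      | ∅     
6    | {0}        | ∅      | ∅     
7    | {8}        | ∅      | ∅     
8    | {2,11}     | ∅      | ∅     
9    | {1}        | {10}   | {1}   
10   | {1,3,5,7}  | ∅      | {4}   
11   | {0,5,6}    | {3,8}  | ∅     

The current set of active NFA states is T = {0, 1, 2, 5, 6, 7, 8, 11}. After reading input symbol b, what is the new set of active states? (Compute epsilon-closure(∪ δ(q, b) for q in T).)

0 on b → {8}.
1 on b → {5}.
No b-transition from 2, 5, 6, 7, 8, 11.
Union after reading b: {5, 8}.
Now take the epsilon-closure:
From 8 via epsilon: add 2, 11.
From 2 via epsilon: add 1.
From 11 via epsilon: add 0, 6.
From 1 via epsilon: add 7.
No new states can be added; the closed set is {0, 1, 2, 5, 6, 7, 8, 11}.

{0, 1, 2, 5, 6, 7, 8, 11}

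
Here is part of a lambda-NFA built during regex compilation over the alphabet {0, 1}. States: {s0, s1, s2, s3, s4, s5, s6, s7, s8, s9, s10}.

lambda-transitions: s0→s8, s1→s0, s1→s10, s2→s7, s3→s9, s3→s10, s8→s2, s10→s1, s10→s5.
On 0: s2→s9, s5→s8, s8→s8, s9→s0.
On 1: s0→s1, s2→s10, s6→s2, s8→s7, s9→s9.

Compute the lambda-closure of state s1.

{s0, s1, s2, s5, s7, s8, s10}

Start with {s1}.
From s1 via lambda: add s0, s10.
From s0 via lambda: add s8.
From s10 via lambda: add s5.
From s8 via lambda: add s2.
From s2 via lambda: add s7.
No new states can be added; the closed set is {s0, s1, s2, s5, s7, s8, s10}.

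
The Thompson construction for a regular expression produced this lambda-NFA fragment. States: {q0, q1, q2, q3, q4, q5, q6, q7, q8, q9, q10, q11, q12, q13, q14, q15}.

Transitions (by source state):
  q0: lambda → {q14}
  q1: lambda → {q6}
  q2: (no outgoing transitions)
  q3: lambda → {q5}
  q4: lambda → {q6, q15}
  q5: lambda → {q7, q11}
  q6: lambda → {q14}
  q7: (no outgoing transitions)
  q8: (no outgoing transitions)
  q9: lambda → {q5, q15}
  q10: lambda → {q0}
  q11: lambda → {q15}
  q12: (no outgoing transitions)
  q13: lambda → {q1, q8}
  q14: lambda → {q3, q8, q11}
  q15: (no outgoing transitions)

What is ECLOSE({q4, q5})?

Start with {q4, q5}.
From q4 via lambda: add q6, q15.
From q5 via lambda: add q7, q11.
From q6 via lambda: add q14.
From q14 via lambda: add q3, q8.
No new states can be added; the closed set is {q3, q4, q5, q6, q7, q8, q11, q14, q15}.

{q3, q4, q5, q6, q7, q8, q11, q14, q15}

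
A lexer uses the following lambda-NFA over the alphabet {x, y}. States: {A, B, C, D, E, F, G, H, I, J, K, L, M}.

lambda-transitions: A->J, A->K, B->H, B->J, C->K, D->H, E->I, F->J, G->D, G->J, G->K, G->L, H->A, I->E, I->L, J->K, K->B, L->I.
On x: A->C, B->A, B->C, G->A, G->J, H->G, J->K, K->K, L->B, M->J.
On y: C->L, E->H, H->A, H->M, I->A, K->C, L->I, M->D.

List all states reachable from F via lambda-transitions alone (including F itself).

Start with {F}.
From F via lambda: add J.
From J via lambda: add K.
From K via lambda: add B.
From B via lambda: add H.
From H via lambda: add A.
No new states can be added; the closed set is {A, B, F, H, J, K}.

{A, B, F, H, J, K}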